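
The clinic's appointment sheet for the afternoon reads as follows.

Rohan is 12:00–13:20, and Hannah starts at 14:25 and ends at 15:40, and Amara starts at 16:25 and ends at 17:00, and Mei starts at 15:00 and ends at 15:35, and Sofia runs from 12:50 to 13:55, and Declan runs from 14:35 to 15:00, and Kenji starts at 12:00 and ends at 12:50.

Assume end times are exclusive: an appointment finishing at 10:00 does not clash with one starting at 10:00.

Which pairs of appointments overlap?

Declan & Hannah, Hannah & Mei, Kenji & Rohan, Rohan & Sofia

Sorted by start: Kenji, Rohan, Sofia, Hannah, Declan, Mei, Amara.
Rohan starts before Kenji ends → Kenji and Rohan overlap.
Sofia starts exactly when Kenji ends (back-to-back, no overlap), so nothing later overlaps Kenji either.
Sofia starts before Rohan ends → Rohan and Sofia overlap.
Hannah starts after Rohan ends, so nothing later overlaps Rohan either.
Hannah starts after Sofia ends, so nothing later overlaps Sofia either.
Declan starts before Hannah ends → Hannah and Declan overlap.
Mei starts before Hannah ends → Hannah and Mei overlap.
Amara starts after Hannah ends.
Mei starts exactly when Declan ends (back-to-back, no overlap), so nothing later overlaps Declan either.
Amara starts after Mei ends.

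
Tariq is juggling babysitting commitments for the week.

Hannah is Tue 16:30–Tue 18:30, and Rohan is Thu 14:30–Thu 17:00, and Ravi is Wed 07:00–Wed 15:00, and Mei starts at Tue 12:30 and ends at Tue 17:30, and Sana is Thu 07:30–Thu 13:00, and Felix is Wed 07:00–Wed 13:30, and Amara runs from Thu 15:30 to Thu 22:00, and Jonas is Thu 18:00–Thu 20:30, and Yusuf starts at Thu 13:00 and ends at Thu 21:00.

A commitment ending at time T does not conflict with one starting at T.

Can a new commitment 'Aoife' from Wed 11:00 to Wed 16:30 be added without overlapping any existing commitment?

No — it overlaps Felix, Ravi

Mei: ends Tue 17:30 at or before Aoife starts Wed 11:00 → clear.
Hannah: ends Tue 18:30 at or before Aoife starts Wed 11:00 → clear.
Ravi: starts Wed 07:00 before Aoife ends Wed 16:30, and ends Wed 15:00 after Aoife starts Wed 11:00 → overlap.
Felix: starts Wed 07:00 before Aoife ends Wed 16:30, and ends Wed 13:30 after Aoife starts Wed 11:00 → overlap.
Sana: starts Thu 07:30 at or after Aoife ends Wed 16:30 → clear.
Yusuf: starts Thu 13:00 at or after Aoife ends Wed 16:30 → clear.
Rohan: starts Thu 14:30 at or after Aoife ends Wed 16:30 → clear.
Amara: starts Thu 15:30 at or after Aoife ends Wed 16:30 → clear.
Jonas: starts Thu 18:00 at or after Aoife ends Wed 16:30 → clear.
Aoife overlaps Ravi, Felix.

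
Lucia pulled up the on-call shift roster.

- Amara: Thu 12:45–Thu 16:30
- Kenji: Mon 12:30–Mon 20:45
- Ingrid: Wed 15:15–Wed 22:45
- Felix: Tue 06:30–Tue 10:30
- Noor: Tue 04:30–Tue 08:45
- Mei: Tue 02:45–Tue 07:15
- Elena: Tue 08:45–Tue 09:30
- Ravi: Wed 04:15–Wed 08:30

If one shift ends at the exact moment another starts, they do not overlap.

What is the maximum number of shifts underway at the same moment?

3

Walk through starts and ends in time order (an end at T is processed before a start at T):
Mon 12:30 start Kenji → 1
Mon 20:45 end Kenji → 0
Tue 02:45 start Mei → 1
Tue 04:30 start Noor → 2
Tue 06:30 start Felix → 3
Tue 07:15 end Mei → 2
Tue 08:45 end Noor → 1
Tue 08:45 start Elena → 2
Tue 09:30 end Elena → 1
Tue 10:30 end Felix → 0
Wed 04:15 start Ravi → 1
Wed 08:30 end Ravi → 0
Wed 15:15 start Ingrid → 1
Wed 22:45 end Ingrid → 0
Thu 12:45 start Amara → 1
Thu 16:30 end Amara → 0
Peak is 3, at Tue 06:30 (Felix, Mei, Noor).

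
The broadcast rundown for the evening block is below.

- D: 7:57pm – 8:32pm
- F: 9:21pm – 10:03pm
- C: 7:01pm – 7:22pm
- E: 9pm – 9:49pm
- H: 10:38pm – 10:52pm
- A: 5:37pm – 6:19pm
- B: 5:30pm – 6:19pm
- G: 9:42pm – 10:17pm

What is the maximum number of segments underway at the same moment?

Sort all start/end points and keep a running count:
5:30pm start B → 1
5:37pm start A → 2
6:19pm end A → 1
6:19pm end B → 0
7:01pm start C → 1
7:22pm end C → 0
7:57pm start D → 1
8:32pm end D → 0
9pm start E → 1
9:21pm start F → 2
9:42pm start G → 3
9:49pm end E → 2
10:03pm end F → 1
10:17pm end G → 0
10:38pm start H → 1
10:52pm end H → 0
Peak is 3, at 9:42pm (E, F, G).

3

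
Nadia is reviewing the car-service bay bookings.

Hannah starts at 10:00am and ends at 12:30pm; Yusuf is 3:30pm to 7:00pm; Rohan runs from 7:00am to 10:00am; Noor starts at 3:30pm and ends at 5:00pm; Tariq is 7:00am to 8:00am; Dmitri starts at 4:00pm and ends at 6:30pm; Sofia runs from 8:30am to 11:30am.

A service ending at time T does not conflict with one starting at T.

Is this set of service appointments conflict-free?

Sorted by start: Rohan, Tariq, Sofia, Hannah, Noor, Yusuf, Dmitri.
Tariq starts before Rohan ends → Rohan and Tariq overlap.
That's a conflict, so the schedule is not conflict-free.

No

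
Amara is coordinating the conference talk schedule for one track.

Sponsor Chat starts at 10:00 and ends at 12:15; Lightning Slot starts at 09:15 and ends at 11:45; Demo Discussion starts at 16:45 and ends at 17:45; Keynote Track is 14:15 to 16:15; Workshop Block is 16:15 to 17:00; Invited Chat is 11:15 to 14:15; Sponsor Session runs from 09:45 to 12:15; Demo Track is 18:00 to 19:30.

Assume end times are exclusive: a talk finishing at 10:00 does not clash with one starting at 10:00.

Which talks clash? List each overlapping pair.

Sorted by start: Lightning Slot, Sponsor Session, Sponsor Chat, Invited Chat, Keynote Track, Workshop Block, Demo Discussion, Demo Track.
Sponsor Session starts before Lightning Slot ends → Lightning Slot and Sponsor Session overlap.
Sponsor Chat starts before Lightning Slot ends → Lightning Slot and Sponsor Chat overlap.
Invited Chat starts before Lightning Slot ends → Lightning Slot and Invited Chat overlap.
Keynote Track starts after Lightning Slot ends, so Lightning Slot has no further overlaps.
Sponsor Chat starts before Sponsor Session ends → Sponsor Session and Sponsor Chat overlap.
Invited Chat starts before Sponsor Session ends → Sponsor Session and Invited Chat overlap.
Keynote Track starts after Sponsor Session ends, so Sponsor Session has no further overlaps.
Invited Chat starts before Sponsor Chat ends → Sponsor Chat and Invited Chat overlap.
Keynote Track starts after Sponsor Chat ends, so Sponsor Chat has no further overlaps.
Keynote Track starts exactly when Invited Chat ends (back-to-back, no overlap), so Invited Chat has no further overlaps.
Workshop Block starts exactly when Keynote Track ends (back-to-back, no overlap), so Keynote Track has no further overlaps.
Demo Discussion starts before Workshop Block ends → Workshop Block and Demo Discussion overlap.
Demo Track starts after Workshop Block ends.
Demo Track starts after Demo Discussion ends.

Demo Discussion & Workshop Block, Invited Chat & Lightning Slot, Invited Chat & Sponsor Chat, Invited Chat & Sponsor Session, Lightning Slot & Sponsor Chat, Lightning Slot & Sponsor Session, Sponsor Chat & Sponsor Session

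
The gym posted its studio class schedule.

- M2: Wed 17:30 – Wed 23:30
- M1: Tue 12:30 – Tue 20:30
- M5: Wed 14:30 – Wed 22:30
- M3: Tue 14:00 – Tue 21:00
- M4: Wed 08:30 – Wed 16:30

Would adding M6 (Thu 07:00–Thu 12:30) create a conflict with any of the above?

M1: ends Tue 20:30 at or before M6 starts Thu 07:00 → clear.
M3: ends Tue 21:00 at or before M6 starts Thu 07:00 → clear.
M4: ends Wed 16:30 at or before M6 starts Thu 07:00 → clear.
M5: ends Wed 22:30 at or before M6 starts Thu 07:00 → clear.
M2: ends Wed 23:30 at or before M6 starts Thu 07:00 → clear.

No — it doesn't clash with anything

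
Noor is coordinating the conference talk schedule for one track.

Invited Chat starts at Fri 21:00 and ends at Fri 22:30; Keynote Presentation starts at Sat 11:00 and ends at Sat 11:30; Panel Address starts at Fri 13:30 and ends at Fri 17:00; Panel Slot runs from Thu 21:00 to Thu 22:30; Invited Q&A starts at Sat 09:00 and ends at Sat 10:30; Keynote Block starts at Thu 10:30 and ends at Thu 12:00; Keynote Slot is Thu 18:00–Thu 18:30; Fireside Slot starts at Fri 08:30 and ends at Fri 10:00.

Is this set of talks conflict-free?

Sorted by start: Keynote Block, Keynote Slot, Panel Slot, Fireside Slot, Panel Address, Invited Chat, Invited Q&A, Keynote Presentation.
Keynote Slot starts after Keynote Block ends — done with Keynote Block.
Panel Slot starts after Keynote Slot ends — done with Keynote Slot.
Fireside Slot starts after Panel Slot ends — done with Panel Slot.
Panel Address starts after Fireside Slot ends — done with Fireside Slot.
Invited Chat starts after Panel Address ends — done with Panel Address.
Invited Q&A starts after Invited Chat ends — done with Invited Chat.
Keynote Presentation starts after Invited Q&A ends.
Every pair is clear; the schedule has no overlaps.

Yes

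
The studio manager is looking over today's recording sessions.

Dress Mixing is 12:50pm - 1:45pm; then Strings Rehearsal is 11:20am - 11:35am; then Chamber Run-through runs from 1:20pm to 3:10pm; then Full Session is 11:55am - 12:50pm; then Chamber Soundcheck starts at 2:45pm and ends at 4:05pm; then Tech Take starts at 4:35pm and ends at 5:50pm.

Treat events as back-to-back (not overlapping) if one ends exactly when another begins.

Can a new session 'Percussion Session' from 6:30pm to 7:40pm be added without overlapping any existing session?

Yes — the slot is free

Strings Rehearsal: ends 11:35am at or before Percussion Session starts 6:30pm → clear.
Full Session: ends 12:50pm at or before Percussion Session starts 6:30pm → clear.
Dress Mixing: ends 1:45pm at or before Percussion Session starts 6:30pm → clear.
Chamber Run-through: ends 3:10pm at or before Percussion Session starts 6:30pm → clear.
Chamber Soundcheck: ends 4:05pm at or before Percussion Session starts 6:30pm → clear.
Tech Take: ends 5:50pm at or before Percussion Session starts 6:30pm → clear.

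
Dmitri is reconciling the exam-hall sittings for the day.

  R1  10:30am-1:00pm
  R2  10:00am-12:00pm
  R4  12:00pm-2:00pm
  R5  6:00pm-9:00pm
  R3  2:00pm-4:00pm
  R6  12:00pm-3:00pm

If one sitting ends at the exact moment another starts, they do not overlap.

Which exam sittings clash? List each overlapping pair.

Sorted by start: R2, R1, R4, R6, R3, R5.
R1 starts before R2 ends → R2 and R1 overlap.
R4 starts exactly when R2 ends (back-to-back, no overlap) — done with R2.
R4 starts before R1 ends → R1 and R4 overlap.
R6 starts before R1 ends → R1 and R6 overlap.
R3 starts after R1 ends — done with R1.
R6 starts before R4 ends → R4 and R6 overlap.
R3 starts exactly when R4 ends (back-to-back, no overlap) — done with R4.
R3 starts before R6 ends → R6 and R3 overlap.
R5 starts after R6 ends.
R5 starts after R3 ends.

R1 & R2, R1 & R4, R1 & R6, R3 & R6, R4 & R6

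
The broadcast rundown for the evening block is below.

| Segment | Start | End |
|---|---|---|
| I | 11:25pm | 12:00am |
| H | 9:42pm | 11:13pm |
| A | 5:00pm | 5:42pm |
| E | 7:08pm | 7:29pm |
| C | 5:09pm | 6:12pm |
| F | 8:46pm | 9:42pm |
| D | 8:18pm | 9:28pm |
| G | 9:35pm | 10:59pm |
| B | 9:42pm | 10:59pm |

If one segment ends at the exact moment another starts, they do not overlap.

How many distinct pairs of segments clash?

Sorted by start: A, C, E, D, F, G, B, H, I.
C starts before A ends → A and C overlap.
E starts after A ends, so nothing later overlaps A either.
E starts after C ends, so nothing later overlaps C either.
D starts after E ends, so nothing later overlaps E either.
F starts before D ends → D and F overlap.
G starts after D ends, so nothing later overlaps D either.
G starts before F ends → F and G overlap.
B starts exactly when F ends (back-to-back, no overlap), so nothing later overlaps F either.
B starts before G ends → G and B overlap.
H starts before G ends → G and H overlap.
I starts after G ends.
H starts before B ends → B and H overlap.
I starts after B ends.
I starts after H ends.
Overlapping pairs: A & C, B & G, B & H, D & F, F & G, G & H — 6 in total.

6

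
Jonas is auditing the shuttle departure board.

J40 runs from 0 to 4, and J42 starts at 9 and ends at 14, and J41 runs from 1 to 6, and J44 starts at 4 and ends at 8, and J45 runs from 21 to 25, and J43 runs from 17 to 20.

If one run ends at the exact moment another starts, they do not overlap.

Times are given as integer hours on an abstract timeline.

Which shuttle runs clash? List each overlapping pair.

Sorted by start: J40, J41, J44, J42, J43, J45.
J41 starts before J40 ends → J40 and J41 overlap.
J44 starts exactly when J40 ends (back-to-back, no overlap), so J40 has no further overlaps.
J44 starts before J41 ends → J41 and J44 overlap.
J42 starts after J41 ends, so J41 has no further overlaps.
J42 starts after J44 ends, so J44 has no further overlaps.
J43 starts after J42 ends, so J42 has no further overlaps.
J45 starts after J43 ends.

J40 & J41, J41 & J44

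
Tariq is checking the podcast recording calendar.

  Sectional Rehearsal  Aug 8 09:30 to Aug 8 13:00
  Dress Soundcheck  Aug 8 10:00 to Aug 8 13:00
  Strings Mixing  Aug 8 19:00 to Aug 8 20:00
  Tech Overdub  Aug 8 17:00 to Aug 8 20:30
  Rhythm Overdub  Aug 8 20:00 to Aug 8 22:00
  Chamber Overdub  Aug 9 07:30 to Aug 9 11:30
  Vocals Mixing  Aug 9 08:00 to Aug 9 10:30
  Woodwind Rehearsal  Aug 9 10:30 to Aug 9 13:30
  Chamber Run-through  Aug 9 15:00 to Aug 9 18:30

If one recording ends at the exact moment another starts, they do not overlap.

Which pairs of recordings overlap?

Check each pair: they overlap iff neither finishes before the other starts.
Sorted by start: Sectional Rehearsal, Dress Soundcheck, Tech Overdub, Strings Mixing, Rhythm Overdub, Chamber Overdub, Vocals Mixing, Woodwind Rehearsal, Chamber Run-through.
Dress Soundcheck starts before Sectional Rehearsal ends → Sectional Rehearsal and Dress Soundcheck overlap.
Tech Overdub starts after Sectional Rehearsal ends; Sectional Rehearsal is clear from here.
Tech Overdub starts after Dress Soundcheck ends; Dress Soundcheck is clear from here.
Strings Mixing starts before Tech Overdub ends → Tech Overdub and Strings Mixing overlap.
Rhythm Overdub starts before Tech Overdub ends → Tech Overdub and Rhythm Overdub overlap.
Chamber Overdub starts after Tech Overdub ends; Tech Overdub is clear from here.
Rhythm Overdub starts exactly when Strings Mixing ends (back-to-back, no overlap); Strings Mixing is clear from here.
Chamber Overdub starts after Rhythm Overdub ends; Rhythm Overdub is clear from here.
Vocals Mixing starts before Chamber Overdub ends → Chamber Overdub and Vocals Mixing overlap.
Woodwind Rehearsal starts before Chamber Overdub ends → Chamber Overdub and Woodwind Rehearsal overlap.
Chamber Run-through starts after Chamber Overdub ends.
Woodwind Rehearsal starts exactly when Vocals Mixing ends (back-to-back, no overlap); Vocals Mixing is clear from here.
Chamber Run-through starts after Woodwind Rehearsal ends.

Chamber Overdub & Vocals Mixing, Chamber Overdub & Woodwind Rehearsal, Dress Soundcheck & Sectional Rehearsal, Rhythm Overdub & Tech Overdub, Strings Mixing & Tech Overdub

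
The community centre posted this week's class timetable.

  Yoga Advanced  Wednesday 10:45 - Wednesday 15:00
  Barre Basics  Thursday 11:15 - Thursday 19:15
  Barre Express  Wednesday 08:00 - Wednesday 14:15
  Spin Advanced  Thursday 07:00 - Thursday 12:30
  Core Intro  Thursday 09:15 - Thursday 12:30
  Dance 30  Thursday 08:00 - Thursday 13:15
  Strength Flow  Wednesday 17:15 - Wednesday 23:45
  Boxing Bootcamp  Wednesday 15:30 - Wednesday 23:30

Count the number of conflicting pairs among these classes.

Check each pair: they overlap iff neither finishes before the other starts.
Sorted by start: Barre Express, Yoga Advanced, Boxing Bootcamp, Strength Flow, Spin Advanced, Dance 30, Core Intro, Barre Basics.
Yoga Advanced starts before Barre Express ends → Barre Express and Yoga Advanced overlap.
Boxing Bootcamp starts after Barre Express ends, so Barre Express has no further overlaps.
Boxing Bootcamp starts after Yoga Advanced ends, so Yoga Advanced has no further overlaps.
Strength Flow starts before Boxing Bootcamp ends → Boxing Bootcamp and Strength Flow overlap.
Spin Advanced starts after Boxing Bootcamp ends, so Boxing Bootcamp has no further overlaps.
Spin Advanced starts after Strength Flow ends, so Strength Flow has no further overlaps.
Dance 30 starts before Spin Advanced ends → Spin Advanced and Dance 30 overlap.
Core Intro starts before Spin Advanced ends → Spin Advanced and Core Intro overlap.
Barre Basics starts before Spin Advanced ends → Spin Advanced and Barre Basics overlap.
Core Intro starts before Dance 30 ends → Dance 30 and Core Intro overlap.
Barre Basics starts before Dance 30 ends → Dance 30 and Barre Basics overlap.
Barre Basics starts before Core Intro ends → Core Intro and Barre Basics overlap.
Overlapping pairs: Barre Basics & Core Intro, Barre Basics & Dance 30, Barre Basics & Spin Advanced, Barre Express & Yoga Advanced, Boxing Bootcamp & Strength Flow, Core Intro & Dance 30, Core Intro & Spin Advanced, Dance 30 & Spin Advanced — 8 in total.

8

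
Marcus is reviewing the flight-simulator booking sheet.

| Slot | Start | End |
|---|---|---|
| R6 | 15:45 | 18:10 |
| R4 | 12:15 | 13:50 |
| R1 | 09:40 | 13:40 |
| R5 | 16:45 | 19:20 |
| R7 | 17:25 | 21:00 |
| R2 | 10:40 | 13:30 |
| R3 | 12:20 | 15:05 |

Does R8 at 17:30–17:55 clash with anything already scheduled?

R1: ends 13:40 at or before R8 starts 17:30 → clear.
R2: ends 13:30 at or before R8 starts 17:30 → clear.
R4: ends 13:50 at or before R8 starts 17:30 → clear.
R3: ends 15:05 at or before R8 starts 17:30 → clear.
R6: starts 15:45 before R8 ends 17:55, and ends 18:10 after R8 starts 17:30 → overlap.
R5: starts 16:45 before R8 ends 17:55, and ends 19:20 after R8 starts 17:30 → overlap.
R7: starts 17:25 before R8 ends 17:55, and ends 21:00 after R8 starts 17:30 → overlap.
R8 overlaps R5, R6, R7.

Yes — it overlaps R5, R6, R7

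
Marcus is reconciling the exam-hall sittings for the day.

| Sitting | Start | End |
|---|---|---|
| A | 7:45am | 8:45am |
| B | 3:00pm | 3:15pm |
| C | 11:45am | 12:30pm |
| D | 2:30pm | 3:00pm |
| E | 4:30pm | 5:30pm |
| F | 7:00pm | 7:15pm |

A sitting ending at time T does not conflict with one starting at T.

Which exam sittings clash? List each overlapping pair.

Check each pair: they overlap iff neither finishes before the other starts.
Sorted by start: A, C, D, B, E, F.
C starts after A ends, so A has no further overlaps.
D starts after C ends, so C has no further overlaps.
B starts exactly when D ends (back-to-back, no overlap), so D has no further overlaps.
E starts after B ends, so B has no further overlaps.
F starts after E ends.

no conflicts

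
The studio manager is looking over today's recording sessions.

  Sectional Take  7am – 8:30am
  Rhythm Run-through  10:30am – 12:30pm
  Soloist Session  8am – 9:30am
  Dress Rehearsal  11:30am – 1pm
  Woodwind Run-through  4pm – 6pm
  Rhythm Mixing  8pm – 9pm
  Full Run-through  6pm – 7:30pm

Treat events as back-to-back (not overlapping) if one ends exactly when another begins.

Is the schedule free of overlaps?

No

Check each pair: they overlap iff neither finishes before the other starts.
Sorted by start: Sectional Take, Soloist Session, Rhythm Run-through, Dress Rehearsal, Woodwind Run-through, Full Run-through, Rhythm Mixing.
Soloist Session starts before Sectional Take ends → Sectional Take and Soloist Session overlap.
That's a conflict, so the schedule is not conflict-free.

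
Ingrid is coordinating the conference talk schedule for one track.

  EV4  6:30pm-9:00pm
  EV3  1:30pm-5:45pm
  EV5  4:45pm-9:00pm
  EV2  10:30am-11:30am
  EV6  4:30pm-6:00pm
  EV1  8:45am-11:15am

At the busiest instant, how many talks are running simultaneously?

Sort all start/end points and keep a running count:
8:45am start EV1 → 1
10:30am start EV2 → 2
11:15am end EV1 → 1
11:30am end EV2 → 0
1:30pm start EV3 → 1
4:30pm start EV6 → 2
4:45pm start EV5 → 3
5:45pm end EV3 → 2
6:00pm end EV6 → 1
6:30pm start EV4 → 2
9:00pm end EV4 → 1
9:00pm end EV5 → 0
Peak is 3, at 4:45pm (EV3, EV5, EV6).

3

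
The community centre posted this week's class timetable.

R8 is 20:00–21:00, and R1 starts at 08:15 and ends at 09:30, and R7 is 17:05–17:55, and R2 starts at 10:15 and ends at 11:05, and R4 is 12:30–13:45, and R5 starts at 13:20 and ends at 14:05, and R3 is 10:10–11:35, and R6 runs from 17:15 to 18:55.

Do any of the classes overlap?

Sorted by start: R1, R3, R2, R4, R5, R7, R6, R8.
R3 starts after R1 ends; R1 is clear from here.
R2 starts before R3 ends → R3 and R2 overlap.
That's a conflict, so the schedule is not conflict-free.

Yes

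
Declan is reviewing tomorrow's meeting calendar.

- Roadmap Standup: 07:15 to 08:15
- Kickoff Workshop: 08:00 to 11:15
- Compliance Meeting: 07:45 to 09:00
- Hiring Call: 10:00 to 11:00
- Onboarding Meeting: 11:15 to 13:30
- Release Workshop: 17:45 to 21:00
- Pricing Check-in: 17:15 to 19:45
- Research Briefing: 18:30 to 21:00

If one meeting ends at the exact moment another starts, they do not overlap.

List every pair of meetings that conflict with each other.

Two intervals overlap when each starts before the other ends.
Sorted by start: Roadmap Standup, Compliance Meeting, Kickoff Workshop, Hiring Call, Onboarding Meeting, Pricing Check-in, Release Workshop, Research Briefing.
Compliance Meeting starts before Roadmap Standup ends → Roadmap Standup and Compliance Meeting overlap.
Kickoff Workshop starts before Roadmap Standup ends → Roadmap Standup and Kickoff Workshop overlap.
Hiring Call starts after Roadmap Standup ends — done with Roadmap Standup.
Kickoff Workshop starts before Compliance Meeting ends → Compliance Meeting and Kickoff Workshop overlap.
Hiring Call starts after Compliance Meeting ends — done with Compliance Meeting.
Hiring Call starts before Kickoff Workshop ends → Kickoff Workshop and Hiring Call overlap.
Onboarding Meeting starts exactly when Kickoff Workshop ends (back-to-back, no overlap) — done with Kickoff Workshop.
Onboarding Meeting starts after Hiring Call ends — done with Hiring Call.
Pricing Check-in starts after Onboarding Meeting ends — done with Onboarding Meeting.
Release Workshop starts before Pricing Check-in ends → Pricing Check-in and Release Workshop overlap.
Research Briefing starts before Pricing Check-in ends → Pricing Check-in and Research Briefing overlap.
Research Briefing starts before Release Workshop ends → Release Workshop and Research Briefing overlap.

Compliance Meeting & Kickoff Workshop, Compliance Meeting & Roadmap Standup, Hiring Call & Kickoff Workshop, Kickoff Workshop & Roadmap Standup, Pricing Check-in & Release Workshop, Pricing Check-in & Research Briefing, Release Workshop & Research Briefing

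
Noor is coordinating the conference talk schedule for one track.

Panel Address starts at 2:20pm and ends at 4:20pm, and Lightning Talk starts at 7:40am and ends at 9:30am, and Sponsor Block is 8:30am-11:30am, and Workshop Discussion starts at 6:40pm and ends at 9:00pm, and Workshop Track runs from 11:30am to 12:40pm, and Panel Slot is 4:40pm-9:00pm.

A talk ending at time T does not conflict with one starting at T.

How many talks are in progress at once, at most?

Walk through starts and ends in time order (an end at T is processed before a start at T):
7:40am start Lightning Talk → 1
8:30am start Sponsor Block → 2
9:30am end Lightning Talk → 1
11:30am end Sponsor Block → 0
11:30am start Workshop Track → 1
12:40pm end Workshop Track → 0
2:20pm start Panel Address → 1
4:20pm end Panel Address → 0
4:40pm start Panel Slot → 1
6:40pm start Workshop Discussion → 2
9:00pm end Panel Slot → 1
9:00pm end Workshop Discussion → 0
Peak is 2, at 8:30am (Lightning Talk, Sponsor Block).

2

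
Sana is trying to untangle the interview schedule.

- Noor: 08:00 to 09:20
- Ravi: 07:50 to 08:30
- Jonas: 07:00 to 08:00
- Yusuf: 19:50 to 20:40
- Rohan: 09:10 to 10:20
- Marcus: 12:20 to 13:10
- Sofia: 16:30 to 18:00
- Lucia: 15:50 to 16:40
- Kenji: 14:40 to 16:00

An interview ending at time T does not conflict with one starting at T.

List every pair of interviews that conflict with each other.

Jonas & Ravi, Kenji & Lucia, Lucia & Sofia, Noor & Ravi, Noor & Rohan

Two intervals overlap when each starts before the other ends.
Sorted by start: Jonas, Ravi, Noor, Rohan, Marcus, Kenji, Lucia, Sofia, Yusuf.
Ravi starts before Jonas ends → Jonas and Ravi overlap.
Noor starts exactly when Jonas ends (back-to-back, no overlap), so nothing later overlaps Jonas either.
Noor starts before Ravi ends → Ravi and Noor overlap.
Rohan starts after Ravi ends, so nothing later overlaps Ravi either.
Rohan starts before Noor ends → Noor and Rohan overlap.
Marcus starts after Noor ends, so nothing later overlaps Noor either.
Marcus starts after Rohan ends, so nothing later overlaps Rohan either.
Kenji starts after Marcus ends, so nothing later overlaps Marcus either.
Lucia starts before Kenji ends → Kenji and Lucia overlap.
Sofia starts after Kenji ends, so nothing later overlaps Kenji either.
Sofia starts before Lucia ends → Lucia and Sofia overlap.
Yusuf starts after Lucia ends.
Yusuf starts after Sofia ends.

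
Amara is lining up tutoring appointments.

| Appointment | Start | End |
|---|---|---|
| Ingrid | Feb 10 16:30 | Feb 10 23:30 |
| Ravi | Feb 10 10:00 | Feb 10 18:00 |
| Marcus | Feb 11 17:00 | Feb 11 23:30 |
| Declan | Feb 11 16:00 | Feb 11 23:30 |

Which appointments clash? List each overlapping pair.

Declan & Marcus, Ingrid & Ravi

Sorted by start: Ravi, Ingrid, Declan, Marcus.
Ingrid starts before Ravi ends → Ravi and Ingrid overlap.
Declan starts after Ravi ends, so Ravi has no further overlaps.
Declan starts after Ingrid ends, so Ingrid has no further overlaps.
Marcus starts before Declan ends → Declan and Marcus overlap.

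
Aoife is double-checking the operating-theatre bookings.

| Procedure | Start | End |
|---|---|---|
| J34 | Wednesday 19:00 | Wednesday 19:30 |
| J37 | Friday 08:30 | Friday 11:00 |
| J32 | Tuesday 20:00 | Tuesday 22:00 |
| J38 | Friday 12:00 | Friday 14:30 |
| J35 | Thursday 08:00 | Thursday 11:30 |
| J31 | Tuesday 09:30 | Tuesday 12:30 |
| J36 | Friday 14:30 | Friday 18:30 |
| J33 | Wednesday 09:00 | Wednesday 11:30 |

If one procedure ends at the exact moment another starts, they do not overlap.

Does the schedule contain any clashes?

No

Sorted by start: J31, J32, J33, J34, J35, J37, J38, J36.
J32 starts after J31 ends, so nothing later overlaps J31 either.
J33 starts after J32 ends, so nothing later overlaps J32 either.
J34 starts after J33 ends, so nothing later overlaps J33 either.
J35 starts after J34 ends, so nothing later overlaps J34 either.
J37 starts after J35 ends, so nothing later overlaps J35 either.
J38 starts after J37 ends, so nothing later overlaps J37 either.
J36 starts exactly when J38 ends (back-to-back, no overlap).
Every pair is clear; the schedule has no overlaps.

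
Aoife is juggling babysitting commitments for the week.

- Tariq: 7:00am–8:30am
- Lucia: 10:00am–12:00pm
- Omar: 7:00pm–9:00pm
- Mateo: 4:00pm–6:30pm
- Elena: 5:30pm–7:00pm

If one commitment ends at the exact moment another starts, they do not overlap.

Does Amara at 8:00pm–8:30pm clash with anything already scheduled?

Tariq: ends 8:30am at or before Amara starts 8:00pm → clear.
Lucia: ends 12:00pm at or before Amara starts 8:00pm → clear.
Mateo: ends 6:30pm at or before Amara starts 8:00pm → clear.
Elena: ends 7:00pm at or before Amara starts 8:00pm → clear.
Omar: starts 7:00pm before Amara ends 8:30pm, and ends 9:00pm after Amara starts 8:00pm → overlap.
Amara overlaps Omar.

Yes — it overlaps Omar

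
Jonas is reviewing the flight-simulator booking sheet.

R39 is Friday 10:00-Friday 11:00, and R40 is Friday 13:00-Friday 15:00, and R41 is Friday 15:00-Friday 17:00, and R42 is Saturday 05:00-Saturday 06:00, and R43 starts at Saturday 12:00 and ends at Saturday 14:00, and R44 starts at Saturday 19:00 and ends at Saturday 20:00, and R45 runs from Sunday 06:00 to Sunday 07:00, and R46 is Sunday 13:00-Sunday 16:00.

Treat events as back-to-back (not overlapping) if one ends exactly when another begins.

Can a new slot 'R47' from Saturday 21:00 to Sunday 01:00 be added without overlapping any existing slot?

R39: ends Friday 11:00 at or before R47 starts Saturday 21:00 → clear.
R40: ends Friday 15:00 at or before R47 starts Saturday 21:00 → clear.
R41: ends Friday 17:00 at or before R47 starts Saturday 21:00 → clear.
R42: ends Saturday 06:00 at or before R47 starts Saturday 21:00 → clear.
R43: ends Saturday 14:00 at or before R47 starts Saturday 21:00 → clear.
R44: ends Saturday 20:00 at or before R47 starts Saturday 21:00 → clear.
R45: starts Sunday 06:00 at or after R47 ends Sunday 01:00 → clear.
R46: starts Sunday 13:00 at or after R47 ends Sunday 01:00 → clear.

Yes — the slot is free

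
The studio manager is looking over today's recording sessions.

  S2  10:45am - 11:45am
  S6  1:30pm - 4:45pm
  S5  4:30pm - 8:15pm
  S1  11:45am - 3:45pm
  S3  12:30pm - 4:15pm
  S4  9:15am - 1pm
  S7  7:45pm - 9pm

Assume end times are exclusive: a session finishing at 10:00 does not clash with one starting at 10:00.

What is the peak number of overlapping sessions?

3

Sweep the timeline, counting +1 at each start and −1 at each end (ends before starts at a tie):
9:15am start S4 → 1
10:45am start S2 → 2
11:45am end S2 → 1
11:45am start S1 → 2
12:30pm start S3 → 3
1pm end S4 → 2
1:30pm start S6 → 3
3:45pm end S1 → 2
4:15pm end S3 → 1
4:30pm start S5 → 2
4:45pm end S6 → 1
7:45pm start S7 → 2
8:15pm end S5 → 1
9pm end S7 → 0
Peak is 3, at 12:30pm (S1, S3, S4).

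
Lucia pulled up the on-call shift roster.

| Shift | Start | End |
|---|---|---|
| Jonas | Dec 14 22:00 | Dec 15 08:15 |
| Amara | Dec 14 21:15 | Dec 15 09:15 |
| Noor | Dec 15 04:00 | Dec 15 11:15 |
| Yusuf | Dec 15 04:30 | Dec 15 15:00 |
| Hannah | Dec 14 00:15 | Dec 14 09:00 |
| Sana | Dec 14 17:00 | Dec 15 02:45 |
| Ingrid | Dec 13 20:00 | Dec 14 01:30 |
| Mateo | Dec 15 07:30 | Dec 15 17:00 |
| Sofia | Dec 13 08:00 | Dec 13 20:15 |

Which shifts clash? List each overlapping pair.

Sorted by start: Sofia, Ingrid, Hannah, Sana, Amara, Jonas, Noor, Yusuf, Mateo.
Ingrid starts before Sofia ends → Sofia and Ingrid overlap.
Hannah starts after Sofia ends, so nothing later overlaps Sofia either.
Hannah starts before Ingrid ends → Ingrid and Hannah overlap.
Sana starts after Ingrid ends, so nothing later overlaps Ingrid either.
Sana starts after Hannah ends, so nothing later overlaps Hannah either.
Amara starts before Sana ends → Sana and Amara overlap.
Jonas starts before Sana ends → Sana and Jonas overlap.
Noor starts after Sana ends, so nothing later overlaps Sana either.
Jonas starts before Amara ends → Amara and Jonas overlap.
Noor starts before Amara ends → Amara and Noor overlap.
Yusuf starts before Amara ends → Amara and Yusuf overlap.
Mateo starts before Amara ends → Amara and Mateo overlap.
Noor starts before Jonas ends → Jonas and Noor overlap.
Yusuf starts before Jonas ends → Jonas and Yusuf overlap.
Mateo starts before Jonas ends → Jonas and Mateo overlap.
Yusuf starts before Noor ends → Noor and Yusuf overlap.
Mateo starts before Noor ends → Noor and Mateo overlap.
Mateo starts before Yusuf ends → Yusuf and Mateo overlap.

Amara & Jonas, Amara & Mateo, Amara & Noor, Amara & Sana, Amara & Yusuf, Hannah & Ingrid, Ingrid & Sofia, Jonas & Mateo, Jonas & Noor, Jonas & Sana, Jonas & Yusuf, Mateo & Noor, Mateo & Yusuf, Noor & Yusuf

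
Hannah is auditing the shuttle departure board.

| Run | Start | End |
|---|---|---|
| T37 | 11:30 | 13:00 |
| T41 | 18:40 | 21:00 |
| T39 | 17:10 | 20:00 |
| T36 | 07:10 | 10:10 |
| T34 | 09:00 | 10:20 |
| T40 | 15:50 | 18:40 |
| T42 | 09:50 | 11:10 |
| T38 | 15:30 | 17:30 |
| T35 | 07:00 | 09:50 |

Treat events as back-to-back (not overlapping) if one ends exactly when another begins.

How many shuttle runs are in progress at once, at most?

3

Sort all start/end points and keep a running count:
07:00 start T35 → 1
07:10 start T36 → 2
09:00 start T34 → 3
09:50 end T35 → 2
09:50 start T42 → 3
10:10 end T36 → 2
10:20 end T34 → 1
11:10 end T42 → 0
11:30 start T37 → 1
13:00 end T37 → 0
15:30 start T38 → 1
15:50 start T40 → 2
17:10 start T39 → 3
17:30 end T38 → 2
18:40 end T40 → 1
18:40 start T41 → 2
20:00 end T39 → 1
21:00 end T41 → 0
Peak is 3, at 09:00 (T34, T35, T36).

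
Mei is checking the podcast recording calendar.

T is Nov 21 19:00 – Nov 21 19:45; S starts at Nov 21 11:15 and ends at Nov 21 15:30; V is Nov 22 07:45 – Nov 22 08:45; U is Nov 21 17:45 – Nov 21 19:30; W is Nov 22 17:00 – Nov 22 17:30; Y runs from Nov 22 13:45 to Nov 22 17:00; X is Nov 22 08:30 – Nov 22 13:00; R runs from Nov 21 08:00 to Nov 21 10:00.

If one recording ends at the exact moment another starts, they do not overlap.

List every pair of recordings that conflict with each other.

T & U, V & X

Sorted by start: R, S, U, T, V, X, Y, W.
S starts after R ends, so R has no further overlaps.
U starts after S ends, so S has no further overlaps.
T starts before U ends → U and T overlap.
V starts after U ends, so U has no further overlaps.
V starts after T ends, so T has no further overlaps.
X starts before V ends → V and X overlap.
Y starts after V ends, so V has no further overlaps.
Y starts after X ends, so X has no further overlaps.
W starts exactly when Y ends (back-to-back, no overlap).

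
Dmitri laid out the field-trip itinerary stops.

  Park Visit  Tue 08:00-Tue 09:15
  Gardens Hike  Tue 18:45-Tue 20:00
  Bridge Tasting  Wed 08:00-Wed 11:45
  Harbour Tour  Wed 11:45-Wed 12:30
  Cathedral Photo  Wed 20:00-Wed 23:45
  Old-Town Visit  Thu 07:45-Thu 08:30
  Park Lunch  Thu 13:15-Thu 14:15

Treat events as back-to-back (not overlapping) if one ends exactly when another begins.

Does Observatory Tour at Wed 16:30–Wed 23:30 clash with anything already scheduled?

Yes — it overlaps Cathedral Photo

Park Visit: ends Tue 09:15 at or before Observatory Tour starts Wed 16:30 → clear.
Gardens Hike: ends Tue 20:00 at or before Observatory Tour starts Wed 16:30 → clear.
Bridge Tasting: ends Wed 11:45 at or before Observatory Tour starts Wed 16:30 → clear.
Harbour Tour: ends Wed 12:30 at or before Observatory Tour starts Wed 16:30 → clear.
Cathedral Photo: starts Wed 20:00 before Observatory Tour ends Wed 23:30, and ends Wed 23:45 after Observatory Tour starts Wed 16:30 → overlap.
Old-Town Visit: starts Thu 07:45 at or after Observatory Tour ends Wed 23:30 → clear.
Park Lunch: starts Thu 13:15 at or after Observatory Tour ends Wed 23:30 → clear.
Observatory Tour overlaps Cathedral Photo.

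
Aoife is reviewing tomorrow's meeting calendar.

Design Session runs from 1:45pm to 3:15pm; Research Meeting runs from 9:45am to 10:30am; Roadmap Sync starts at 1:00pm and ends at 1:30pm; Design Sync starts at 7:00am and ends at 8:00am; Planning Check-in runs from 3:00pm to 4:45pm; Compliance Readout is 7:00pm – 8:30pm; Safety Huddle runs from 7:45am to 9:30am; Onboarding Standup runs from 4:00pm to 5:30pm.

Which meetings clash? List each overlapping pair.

Sorted by start: Design Sync, Safety Huddle, Research Meeting, Roadmap Sync, Design Session, Planning Check-in, Onboarding Standup, Compliance Readout.
Safety Huddle starts before Design Sync ends → Design Sync and Safety Huddle overlap.
Research Meeting starts after Design Sync ends, so nothing later overlaps Design Sync either.
Research Meeting starts after Safety Huddle ends, so nothing later overlaps Safety Huddle either.
Roadmap Sync starts after Research Meeting ends, so nothing later overlaps Research Meeting either.
Design Session starts after Roadmap Sync ends, so nothing later overlaps Roadmap Sync either.
Planning Check-in starts before Design Session ends → Design Session and Planning Check-in overlap.
Onboarding Standup starts after Design Session ends, so nothing later overlaps Design Session either.
Onboarding Standup starts before Planning Check-in ends → Planning Check-in and Onboarding Standup overlap.
Compliance Readout starts after Planning Check-in ends.
Compliance Readout starts after Onboarding Standup ends.

Design Session & Planning Check-in, Design Sync & Safety Huddle, Onboarding Standup & Planning Check-in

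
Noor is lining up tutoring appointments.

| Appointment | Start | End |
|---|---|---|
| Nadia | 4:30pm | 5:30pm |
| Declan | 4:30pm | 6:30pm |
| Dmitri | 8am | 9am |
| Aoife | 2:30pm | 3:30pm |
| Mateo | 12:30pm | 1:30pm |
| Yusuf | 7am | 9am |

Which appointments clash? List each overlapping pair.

Two intervals overlap when each starts before the other ends.
Sorted by start: Yusuf, Dmitri, Mateo, Aoife, Nadia, Declan.
Dmitri starts before Yusuf ends → Yusuf and Dmitri overlap.
Mateo starts after Yusuf ends, so Yusuf has no further overlaps.
Mateo starts after Dmitri ends, so Dmitri has no further overlaps.
Aoife starts after Mateo ends, so Mateo has no further overlaps.
Nadia starts after Aoife ends, so Aoife has no further overlaps.
Declan starts before Nadia ends → Nadia and Declan overlap.

Declan & Nadia, Dmitri & Yusuf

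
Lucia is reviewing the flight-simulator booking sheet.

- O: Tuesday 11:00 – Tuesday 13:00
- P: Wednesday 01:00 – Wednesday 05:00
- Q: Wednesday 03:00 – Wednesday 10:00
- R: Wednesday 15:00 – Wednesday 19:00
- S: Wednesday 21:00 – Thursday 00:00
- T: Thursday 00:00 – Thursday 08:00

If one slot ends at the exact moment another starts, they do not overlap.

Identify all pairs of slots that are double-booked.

Sorted by start: O, P, Q, R, S, T.
P starts after O ends — done with O.
Q starts before P ends → P and Q overlap.
R starts after P ends — done with P.
R starts after Q ends — done with Q.
S starts after R ends — done with R.
T starts exactly when S ends (back-to-back, no overlap).

P & Q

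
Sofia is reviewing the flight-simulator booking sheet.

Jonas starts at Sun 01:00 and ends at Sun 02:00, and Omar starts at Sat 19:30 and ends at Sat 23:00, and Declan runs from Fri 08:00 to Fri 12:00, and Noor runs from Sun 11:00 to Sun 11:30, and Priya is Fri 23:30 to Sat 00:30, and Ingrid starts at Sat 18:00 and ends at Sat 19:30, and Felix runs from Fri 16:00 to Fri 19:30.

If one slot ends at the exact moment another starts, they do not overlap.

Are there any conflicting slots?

Two intervals overlap when each starts before the other ends.
Sorted by start: Declan, Felix, Priya, Ingrid, Omar, Jonas, Noor.
Felix starts after Declan ends; Declan is clear from here.
Priya starts after Felix ends; Felix is clear from here.
Ingrid starts after Priya ends; Priya is clear from here.
Omar starts exactly when Ingrid ends (back-to-back, no overlap); Ingrid is clear from here.
Jonas starts after Omar ends; Omar is clear from here.
Noor starts after Jonas ends.
Every pair is clear; the schedule has no overlaps.

No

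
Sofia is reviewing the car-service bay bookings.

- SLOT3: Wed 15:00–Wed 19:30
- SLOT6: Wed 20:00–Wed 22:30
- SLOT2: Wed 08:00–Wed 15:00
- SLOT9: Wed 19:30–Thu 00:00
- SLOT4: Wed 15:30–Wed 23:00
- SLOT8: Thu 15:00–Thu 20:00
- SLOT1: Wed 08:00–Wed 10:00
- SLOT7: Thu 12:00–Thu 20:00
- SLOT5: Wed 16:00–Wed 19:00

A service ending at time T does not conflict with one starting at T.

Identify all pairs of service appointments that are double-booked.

SLOT1 & SLOT2, SLOT3 & SLOT4, SLOT3 & SLOT5, SLOT4 & SLOT5, SLOT4 & SLOT6, SLOT4 & SLOT9, SLOT6 & SLOT9, SLOT7 & SLOT8

Sorted by start: SLOT1, SLOT2, SLOT3, SLOT4, SLOT5, SLOT9, SLOT6, SLOT7, SLOT8.
SLOT2 starts before SLOT1 ends → SLOT1 and SLOT2 overlap.
SLOT3 starts after SLOT1 ends, so SLOT1 has no further overlaps.
SLOT3 starts exactly when SLOT2 ends (back-to-back, no overlap), so SLOT2 has no further overlaps.
SLOT4 starts before SLOT3 ends → SLOT3 and SLOT4 overlap.
SLOT5 starts before SLOT3 ends → SLOT3 and SLOT5 overlap.
SLOT9 starts exactly when SLOT3 ends (back-to-back, no overlap), so SLOT3 has no further overlaps.
SLOT5 starts before SLOT4 ends → SLOT4 and SLOT5 overlap.
SLOT9 starts before SLOT4 ends → SLOT4 and SLOT9 overlap.
SLOT6 starts before SLOT4 ends → SLOT4 and SLOT6 overlap.
SLOT7 starts after SLOT4 ends, so SLOT4 has no further overlaps.
SLOT9 starts after SLOT5 ends, so SLOT5 has no further overlaps.
SLOT6 starts before SLOT9 ends → SLOT9 and SLOT6 overlap.
SLOT7 starts after SLOT9 ends, so SLOT9 has no further overlaps.
SLOT7 starts after SLOT6 ends, so SLOT6 has no further overlaps.
SLOT8 starts before SLOT7 ends → SLOT7 and SLOT8 overlap.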